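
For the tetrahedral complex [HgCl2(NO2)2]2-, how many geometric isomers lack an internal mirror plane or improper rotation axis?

All four vertices of a tetrahedron are equivalent and mutually adjacent, so cis/trans isomerism cannot arise.
Only one geometric arrangement is possible.

0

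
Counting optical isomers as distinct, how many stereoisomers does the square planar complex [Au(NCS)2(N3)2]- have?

A square has two trans pairs of vertices; adjacent vertices are cis.
Systematic placement gives 2 geometric isomers: NCS cis; NCS trans.
Each arrangement has an internal mirror plane or centre of symmetry, so none is chiral.

2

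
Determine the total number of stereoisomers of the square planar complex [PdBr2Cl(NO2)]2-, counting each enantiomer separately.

2

In a square planar complex each vertex has one trans partner and two cis neighbours.
Working through the distinct placements yields 2 geometric isomers: Br cis; Br trans.
Each arrangement has an internal mirror plane or centre of symmetry, so none is chiral.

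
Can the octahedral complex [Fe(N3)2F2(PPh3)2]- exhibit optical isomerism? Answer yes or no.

In an octahedral complex each vertex has one trans partner and four cis neighbours.
The distinct arrangements are (5 in all): N3 trans, F trans, PPh3 trans; N3 cis, F trans, PPh3 cis; N3 cis, F cis, PPh3 trans; N3 cis, F cis, PPh3 cis (chiral); N3 trans, F cis, PPh3 cis.
One of these lacks any improper symmetry element and so occurs as an enantiomeric pair, giving 5 + 1 = 6 stereoisomers in total.

yes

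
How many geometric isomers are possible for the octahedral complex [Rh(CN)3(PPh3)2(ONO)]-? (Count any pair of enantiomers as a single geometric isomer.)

In an octahedral complex each vertex has one trans partner and four cis neighbours.
Systematic placement gives 3 geometric isomers: CN mer, PPh3 trans; CN mer, PPh3 cis; CN fac, PPh3 cis.

3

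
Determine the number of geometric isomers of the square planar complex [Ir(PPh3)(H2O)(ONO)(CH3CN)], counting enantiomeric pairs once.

A square has two trans pairs of vertices; adjacent vertices are cis.
Working through the distinct placements yields 3 geometric isomers: (CH3CN/ONO trans, H2O/PPh3 trans); (CH3CN/PPh3 trans, H2O/ONO trans); (CH3CN/H2O trans, ONO/PPh3 trans).

3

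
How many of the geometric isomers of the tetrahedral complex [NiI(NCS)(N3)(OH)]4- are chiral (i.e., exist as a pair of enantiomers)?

1

Only one geometric arrangement is possible; it has no improper symmetry element, so it exists as a pair of enantiomers (2 stereoisomers).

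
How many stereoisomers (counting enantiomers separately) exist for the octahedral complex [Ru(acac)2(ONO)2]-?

Each acac is bidentate and must span two cis positions.
The distinct arrangements are (2 in all): ONO trans; ONO cis (chiral).
One of these lacks any improper symmetry element and so occurs as an enantiomeric pair, giving 2 + 1 = 3 stereoisomers in total.

3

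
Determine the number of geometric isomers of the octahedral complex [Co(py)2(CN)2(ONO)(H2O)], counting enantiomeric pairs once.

There are 6 geometric isomers: py trans, CN trans; py cis, CN trans; py trans, CN cis; py cis, CN cis (3 arrangements, 2 chiral).

6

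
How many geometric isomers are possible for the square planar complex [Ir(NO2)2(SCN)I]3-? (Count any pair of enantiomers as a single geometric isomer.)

A square has two trans pairs of vertices; adjacent vertices are cis.
The distinct arrangements are (2 in all): NO2 cis; NO2 trans.

2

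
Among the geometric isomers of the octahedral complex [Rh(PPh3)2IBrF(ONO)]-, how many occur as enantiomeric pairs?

An octahedron has six vertices in three trans pairs; every non-trans pair is cis.
Systematic enumeration (placing each ligand type in turn and discarding arrangements equivalent by rotation or reflection) gives 9 geometric isomers.
Of these, 6 lack any improper symmetry element and so occur as enantiomeric pairs, giving 9 + 6 = 15 stereoisomers in total.

6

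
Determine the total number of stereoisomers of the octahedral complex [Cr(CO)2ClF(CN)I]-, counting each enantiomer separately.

15

In an octahedral complex each vertex has one trans partner and four cis neighbours.
Exhaustive case analysis gives 9 geometric isomers.
Of these, 6 lack any improper symmetry element and so occur as enantiomeric pairs, giving 9 + 6 = 15 stereoisomers in total.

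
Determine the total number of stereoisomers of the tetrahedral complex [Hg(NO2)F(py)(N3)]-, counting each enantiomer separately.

In a tetrahedral complex all four positions are equivalent and every pair of ligands is adjacent — there is no cis/trans distinction.
Only one geometric arrangement is possible; it has no improper symmetry element, so it exists as a pair of enantiomers (2 stereoisomers).

2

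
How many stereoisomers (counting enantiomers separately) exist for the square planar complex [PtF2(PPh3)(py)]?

A square has two trans pairs of vertices; adjacent vertices are cis.
Working through the distinct placements yields 2 geometric isomers: F cis; F trans.
Each arrangement has an internal mirror plane or centre of symmetry, so none is chiral.

2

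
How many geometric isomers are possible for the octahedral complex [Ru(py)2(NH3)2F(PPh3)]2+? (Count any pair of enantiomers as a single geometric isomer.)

Systematic placement gives 6 geometric isomers: py trans, NH3 cis; py cis, NH3 cis (3 arrangements, 2 chiral); py trans, NH3 trans; py cis, NH3 trans.

6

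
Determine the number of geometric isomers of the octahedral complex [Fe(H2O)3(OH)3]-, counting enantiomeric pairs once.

The six octahedral sites form three mutually perpendicular trans pairs.
There are 2 geometric isomers: H2O mer; H2O fac.

2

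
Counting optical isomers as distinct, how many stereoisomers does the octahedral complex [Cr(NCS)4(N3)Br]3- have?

The six octahedral sites form three mutually perpendicular trans pairs.
Systematic placement gives 2 geometric isomers: N3 and Br mutually trans; N3 and Br mutually cis.
Each arrangement has an internal mirror plane or centre of symmetry, so none is chiral.

2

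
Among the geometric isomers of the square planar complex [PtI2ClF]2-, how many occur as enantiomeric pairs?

A square has two trans pairs of vertices; adjacent vertices are cis.
Working through the distinct placements yields 2 geometric isomers: I cis; I trans.
Each arrangement has an internal mirror plane or centre of symmetry, so none is chiral.

0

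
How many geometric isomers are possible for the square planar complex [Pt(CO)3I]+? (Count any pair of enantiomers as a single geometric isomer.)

In a square planar complex each vertex has one trans partner and two cis neighbours.
Only one geometric arrangement is possible.

1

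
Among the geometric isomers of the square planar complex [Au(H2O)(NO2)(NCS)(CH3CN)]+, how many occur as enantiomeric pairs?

0

In a square planar complex each vertex has one trans partner and two cis neighbours.
There are 3 geometric isomers: (CH3CN/NCS trans, H2O/NO2 trans); (CH3CN/NO2 trans, H2O/NCS trans); (CH3CN/H2O trans, NCS/NO2 trans).
Each arrangement has an internal mirror plane or centre of symmetry, so none is chiral.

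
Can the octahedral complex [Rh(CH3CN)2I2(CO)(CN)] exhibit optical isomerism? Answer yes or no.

An octahedron has six vertices in three trans pairs; every non-trans pair is cis.
There are 6 geometric isomers: CH3CN trans, I trans; CH3CN trans, I cis; CH3CN cis, I trans; CH3CN cis, I cis (3 arrangements, 2 chiral).
Of these, 2 lack any improper symmetry element and so occur as enantiomeric pairs, giving 6 + 2 = 8 stereoisomers in total.

yes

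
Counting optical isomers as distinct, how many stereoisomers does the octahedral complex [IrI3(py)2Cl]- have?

3

An octahedron has six vertices in three trans pairs; every non-trans pair is cis.
There are 3 geometric isomers: I mer, py trans; I fac, py cis; I mer, py cis.
Each arrangement has an internal mirror plane or centre of symmetry, so none is chiral.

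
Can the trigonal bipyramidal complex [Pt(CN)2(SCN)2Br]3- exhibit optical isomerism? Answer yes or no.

A trigonal bipyramid has two axial and three equatorial sites, which are chemically inequivalent.
Systematic enumeration (placing each ligand type in turn and discarding arrangements equivalent by rotation or reflection) gives 5 geometric isomers.
One of these lacks any improper symmetry element and so occurs as an enantiomeric pair, giving 5 + 1 = 6 stereoisomers in total.

yes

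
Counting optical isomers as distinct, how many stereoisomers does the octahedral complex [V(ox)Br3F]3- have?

An octahedron has six vertices in three trans pairs; every non-trans pair is cis.
Each ox is bidentate and must span two cis positions.
There are 2 geometric isomers: Br mer; Br fac.
Each arrangement has an internal mirror plane or centre of symmetry, so none is chiral.

2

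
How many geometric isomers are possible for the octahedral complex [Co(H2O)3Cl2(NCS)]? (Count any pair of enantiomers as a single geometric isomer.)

3

The six octahedral sites form three mutually perpendicular trans pairs.
There are 3 geometric isomers: H2O mer, Cl trans; H2O fac, Cl cis; H2O mer, Cl cis.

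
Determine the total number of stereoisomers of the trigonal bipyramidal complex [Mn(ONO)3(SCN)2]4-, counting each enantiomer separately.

3

A trigonal bipyramid has two axial and three equatorial sites, which are chemically inequivalent.
Working through the distinct placements yields 3 geometric isomers: SCN both equatorial; SCN one axial, one equatorial; SCN both axial.
Each arrangement has an internal mirror plane or centre of symmetry, so none is chiral.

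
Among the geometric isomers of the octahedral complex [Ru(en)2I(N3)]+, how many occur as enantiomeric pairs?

1

Each en is bidentate and must span two cis positions.
Systematic placement gives 2 geometric isomers: I and N3 mutually trans; I and N3 mutually cis (chiral).
One of these lacks any improper symmetry element and so occurs as an enantiomeric pair, giving 2 + 1 = 3 stereoisomers in total.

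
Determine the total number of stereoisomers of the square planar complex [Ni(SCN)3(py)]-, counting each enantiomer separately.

A square has two trans pairs of vertices; adjacent vertices are cis.
Only one geometric arrangement is possible.

1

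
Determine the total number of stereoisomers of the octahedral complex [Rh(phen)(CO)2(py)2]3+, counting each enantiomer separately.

4

Each phen is bidentate and must span two cis positions.
The distinct arrangements are (3 in all): CO trans, py cis; CO cis, py trans; CO cis, py cis (chiral).
One of these lacks any improper symmetry element and so occurs as an enantiomeric pair, giving 3 + 1 = 4 stereoisomers in total.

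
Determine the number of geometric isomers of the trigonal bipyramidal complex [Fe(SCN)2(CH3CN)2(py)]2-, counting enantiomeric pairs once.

5

A trigonal bipyramid has two axial and three equatorial sites, which are chemically inequivalent.
Placing the ligands in turn and identifying arrangements related by rotation or reflection leaves 5 distinct geometric isomers.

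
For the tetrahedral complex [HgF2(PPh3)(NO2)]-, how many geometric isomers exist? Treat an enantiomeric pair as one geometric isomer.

1

In a tetrahedral complex all four positions are equivalent and every pair of ligands is adjacent — there is no cis/trans distinction.
Only one geometric arrangement is possible.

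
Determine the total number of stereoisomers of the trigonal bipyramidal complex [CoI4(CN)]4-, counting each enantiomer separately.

A trigonal bipyramid has two axial and three equatorial sites, which are chemically inequivalent.
There are 2 geometric isomers: CN axial; CN equatorial.
Each arrangement has an internal mirror plane or centre of symmetry, so none is chiral.

2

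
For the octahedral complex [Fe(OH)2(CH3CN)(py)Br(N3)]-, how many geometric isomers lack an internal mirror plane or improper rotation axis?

6

Exhaustive case analysis gives 9 geometric isomers.
Of these, 6 lack any improper symmetry element and so occur as enantiomeric pairs, giving 9 + 6 = 15 stereoisomers in total.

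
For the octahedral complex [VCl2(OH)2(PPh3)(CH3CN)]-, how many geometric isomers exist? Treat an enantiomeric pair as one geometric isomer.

The six octahedral sites form three mutually perpendicular trans pairs.
The distinct arrangements are (6 in all): Cl cis, OH cis (3 arrangements, 2 chiral); Cl cis, OH trans; Cl trans, OH cis; Cl trans, OH trans.

6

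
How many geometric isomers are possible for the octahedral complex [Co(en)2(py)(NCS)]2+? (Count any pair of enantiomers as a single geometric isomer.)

2

The six octahedral sites form three mutually perpendicular trans pairs.
Each en is bidentate and must span two cis positions.
The distinct arrangements are (2 in all): py and NCS mutually cis (chiral); py and NCS mutually trans.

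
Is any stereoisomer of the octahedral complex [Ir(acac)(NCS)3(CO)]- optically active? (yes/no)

no

In an octahedral complex each vertex has one trans partner and four cis neighbours.
Each acac is bidentate and must span two cis positions.
There are 2 geometric isomers: NCS fac; NCS mer.
Each arrangement has an internal mirror plane or centre of symmetry, so none is chiral.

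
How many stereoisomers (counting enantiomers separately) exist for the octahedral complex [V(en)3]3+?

2

Each en is bidentate and must span two cis positions.
Only one geometric arrangement is possible; it has no improper symmetry element, so it exists as a pair of enantiomers (2 stereoisomers).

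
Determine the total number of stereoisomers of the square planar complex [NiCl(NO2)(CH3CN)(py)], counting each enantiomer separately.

A square has two trans pairs of vertices; adjacent vertices are cis.
Working through the distinct placements yields 3 geometric isomers: (CH3CN/NO2 trans, Cl/py trans); (CH3CN/py trans, Cl/NO2 trans); (CH3CN/Cl trans, NO2/py trans).
Each arrangement has an internal mirror plane or centre of symmetry, so none is chiral.

3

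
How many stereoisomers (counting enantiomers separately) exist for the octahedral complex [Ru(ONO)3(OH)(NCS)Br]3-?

5

There are 4 geometric isomers: ONO mer (3 arrangements); ONO fac (chiral).
One of these lacks any improper symmetry element and so occurs as an enantiomeric pair, giving 4 + 1 = 5 stereoisomers in total.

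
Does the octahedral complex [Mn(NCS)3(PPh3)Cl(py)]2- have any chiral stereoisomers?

yes

There are 4 geometric isomers: NCS mer (3 arrangements); NCS fac (chiral).
One of these lacks any improper symmetry element and so occurs as an enantiomeric pair, giving 4 + 1 = 5 stereoisomers in total.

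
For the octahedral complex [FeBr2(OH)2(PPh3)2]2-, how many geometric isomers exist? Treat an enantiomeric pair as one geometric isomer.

In an octahedral complex each vertex has one trans partner and four cis neighbours.
Working through the distinct placements yields 5 geometric isomers: Br trans, OH trans, PPh3 trans; Br trans, OH cis, PPh3 cis; Br cis, OH cis, PPh3 trans; Br cis, OH cis, PPh3 cis (chiral); Br cis, OH trans, PPh3 cis.

5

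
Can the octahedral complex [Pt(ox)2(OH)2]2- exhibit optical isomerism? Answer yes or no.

The six octahedral sites form three mutually perpendicular trans pairs.
Each ox is bidentate and must span two cis positions.
Systematic placement gives 2 geometric isomers: OH trans; OH cis (chiral).
One of these lacks any improper symmetry element and so occurs as an enantiomeric pair, giving 2 + 1 = 3 stereoisomers in total.

yes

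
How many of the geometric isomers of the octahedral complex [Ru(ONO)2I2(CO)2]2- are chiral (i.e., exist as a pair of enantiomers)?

1

The six octahedral sites form three mutually perpendicular trans pairs.
Systematic placement gives 5 geometric isomers: ONO trans, I trans, CO trans; ONO cis, I cis, CO trans; ONO trans, I cis, CO cis; ONO cis, I cis, CO cis (chiral); ONO cis, I trans, CO cis.
One of these lacks any improper symmetry element and so occurs as an enantiomeric pair, giving 5 + 1 = 6 stereoisomers in total.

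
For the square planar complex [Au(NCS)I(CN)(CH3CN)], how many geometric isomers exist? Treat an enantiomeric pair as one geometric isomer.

In a square planar complex each vertex has one trans partner and two cis neighbours.
Working through the distinct placements yields 3 geometric isomers: (CH3CN/I trans, CN/NCS trans); (CH3CN/NCS trans, CN/I trans); (CH3CN/CN trans, I/NCS trans).

3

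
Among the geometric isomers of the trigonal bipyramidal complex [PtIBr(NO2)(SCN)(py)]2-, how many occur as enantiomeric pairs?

In a trigonal bipyramid the two axial positions differ from the three equatorial ones.
Exhaustive case analysis gives 10 geometric isomers.
Of these, 10 lack any improper symmetry element and so occur as enantiomeric pairs, giving 10 + 10 = 20 stereoisomers in total.

10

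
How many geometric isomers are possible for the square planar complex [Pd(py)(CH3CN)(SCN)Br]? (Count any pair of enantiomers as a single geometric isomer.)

In a square planar complex each vertex has one trans partner and two cis neighbours.
Systematic placement gives 3 geometric isomers: (Br/SCN trans, CH3CN/py trans); (Br/py trans, CH3CN/SCN trans); (Br/CH3CN trans, SCN/py trans).

3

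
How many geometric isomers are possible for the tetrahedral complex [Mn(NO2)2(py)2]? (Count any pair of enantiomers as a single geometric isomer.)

1

All four vertices of a tetrahedron are equivalent and mutually adjacent, so cis/trans isomerism cannot arise.
Only one geometric arrangement is possible.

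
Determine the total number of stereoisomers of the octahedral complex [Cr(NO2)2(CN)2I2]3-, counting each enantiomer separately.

6

An octahedron has six vertices in three trans pairs; every non-trans pair is cis.
The distinct arrangements are (5 in all): NO2 trans, CN trans, I trans; NO2 cis, CN trans, I cis; NO2 trans, CN cis, I cis; NO2 cis, CN cis, I cis (chiral); NO2 cis, CN cis, I trans.
One of these lacks any improper symmetry element and so occurs as an enantiomeric pair, giving 5 + 1 = 6 stereoisomers in total.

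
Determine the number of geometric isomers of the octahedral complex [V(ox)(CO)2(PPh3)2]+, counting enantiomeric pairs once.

The six octahedral sites form three mutually perpendicular trans pairs.
Each ox is bidentate and must span two cis positions.
There are 3 geometric isomers: CO trans, PPh3 cis; CO cis, PPh3 cis (chiral); CO cis, PPh3 trans.

3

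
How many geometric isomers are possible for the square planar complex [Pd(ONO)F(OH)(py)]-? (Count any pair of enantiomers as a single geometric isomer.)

3

A square has two trans pairs of vertices; adjacent vertices are cis.
The distinct arrangements are (3 in all): (F/ONO trans, OH/py trans); (F/py trans, OH/ONO trans); (F/OH trans, ONO/py trans).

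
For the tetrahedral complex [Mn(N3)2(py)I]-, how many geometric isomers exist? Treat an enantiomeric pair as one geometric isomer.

Only one geometric arrangement is possible.

1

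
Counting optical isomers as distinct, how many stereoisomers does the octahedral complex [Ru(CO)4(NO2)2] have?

Working through the distinct placements yields 2 geometric isomers: NO2 trans; NO2 cis.
Each arrangement has an internal mirror plane or centre of symmetry, so none is chiral.

2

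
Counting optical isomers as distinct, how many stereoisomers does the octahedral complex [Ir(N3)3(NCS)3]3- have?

2

The six octahedral sites form three mutually perpendicular trans pairs.
The distinct arrangements are (2 in all): N3 mer; N3 fac.
Each arrangement has an internal mirror plane or centre of symmetry, so none is chiral.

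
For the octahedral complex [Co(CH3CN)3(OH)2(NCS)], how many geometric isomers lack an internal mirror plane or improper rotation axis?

0

In an octahedral complex each vertex has one trans partner and four cis neighbours.
There are 3 geometric isomers: CH3CN mer, OH trans; CH3CN mer, OH cis; CH3CN fac, OH cis.
Each arrangement has an internal mirror plane or centre of symmetry, so none is chiral.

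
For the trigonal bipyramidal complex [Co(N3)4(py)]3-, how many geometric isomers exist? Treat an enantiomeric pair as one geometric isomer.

In a trigonal bipyramid the two axial positions differ from the three equatorial ones.
Working through the distinct placements yields 2 geometric isomers: py equatorial; py axial.

2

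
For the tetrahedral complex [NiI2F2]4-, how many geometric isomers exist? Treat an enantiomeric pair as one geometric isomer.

1

All four vertices of a tetrahedron are equivalent and mutually adjacent, so cis/trans isomerism cannot arise.
Only one geometric arrangement is possible.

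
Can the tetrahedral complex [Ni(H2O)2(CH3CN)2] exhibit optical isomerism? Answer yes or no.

no

In a tetrahedral complex all four positions are equivalent and every pair of ligands is adjacent — there is no cis/trans distinction.
Only one geometric arrangement is possible.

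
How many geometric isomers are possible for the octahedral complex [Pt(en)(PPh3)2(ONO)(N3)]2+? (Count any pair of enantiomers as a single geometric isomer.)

4

The six octahedral sites form three mutually perpendicular trans pairs.
Each en is bidentate and must span two cis positions.
There are 4 geometric isomers: PPh3 cis (3 arrangements, 2 chiral); PPh3 trans.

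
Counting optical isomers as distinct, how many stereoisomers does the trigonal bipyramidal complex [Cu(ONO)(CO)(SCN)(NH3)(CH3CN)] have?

A trigonal bipyramid has two axial and three equatorial sites, which are chemically inequivalent.
Exhaustive case analysis gives 10 geometric isomers.
Of these, 10 lack any improper symmetry element and so occur as enantiomeric pairs, giving 10 + 10 = 20 stereoisomers in total.

20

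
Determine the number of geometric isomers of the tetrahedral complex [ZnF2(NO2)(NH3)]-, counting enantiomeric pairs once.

In a tetrahedral complex all four positions are equivalent and every pair of ligands is adjacent — there is no cis/trans distinction.
Only one geometric arrangement is possible.

1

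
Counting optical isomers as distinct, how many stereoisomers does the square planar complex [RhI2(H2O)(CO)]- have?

In a square planar complex each vertex has one trans partner and two cis neighbours.
Systematic placement gives 2 geometric isomers: I cis; I trans.
Each arrangement has an internal mirror plane or centre of symmetry, so none is chiral.

2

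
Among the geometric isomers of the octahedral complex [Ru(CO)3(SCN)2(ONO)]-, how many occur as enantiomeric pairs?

0

In an octahedral complex each vertex has one trans partner and four cis neighbours.
Working through the distinct placements yields 3 geometric isomers: CO mer, SCN trans; CO mer, SCN cis; CO fac, SCN cis.
Each arrangement has an internal mirror plane or centre of symmetry, so none is chiral.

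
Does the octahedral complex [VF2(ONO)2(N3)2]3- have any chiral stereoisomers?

The six octahedral sites form three mutually perpendicular trans pairs.
There are 5 geometric isomers: F trans, ONO trans, N3 trans; F trans, ONO cis, N3 cis; F cis, ONO trans, N3 cis; F cis, ONO cis, N3 cis (chiral); F cis, ONO cis, N3 trans.
One of these lacks any improper symmetry element and so occurs as an enantiomeric pair, giving 5 + 1 = 6 stereoisomers in total.

yes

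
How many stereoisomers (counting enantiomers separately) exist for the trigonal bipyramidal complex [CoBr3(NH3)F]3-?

A trigonal bipyramid has two axial and three equatorial sites, which are chemically inequivalent.
There are 4 geometric isomers: NH3 equatorial, F equatorial; NH3 equatorial, F axial; NH3 axial, F equatorial; NH3 axial, F axial.
Each arrangement has an internal mirror plane or centre of symmetry, so none is chiral.

4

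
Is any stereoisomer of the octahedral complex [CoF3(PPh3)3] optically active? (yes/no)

An octahedron has six vertices in three trans pairs; every non-trans pair is cis.
There are 2 geometric isomers: F mer; F fac.
Each arrangement has an internal mirror plane or centre of symmetry, so none is chiral.

no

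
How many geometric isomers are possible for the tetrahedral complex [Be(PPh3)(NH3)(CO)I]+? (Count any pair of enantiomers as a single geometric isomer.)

All four vertices of a tetrahedron are equivalent and mutually adjacent, so cis/trans isomerism cannot arise.
Only one geometric arrangement is possible; it has no improper symmetry element, so it exists as a pair of enantiomers (2 stereoisomers).

1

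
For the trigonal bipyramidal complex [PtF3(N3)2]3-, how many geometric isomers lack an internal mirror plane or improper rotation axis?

0

In a trigonal bipyramid the two axial positions differ from the three equatorial ones.
Systematic placement gives 3 geometric isomers: N3 both equatorial; N3 one axial, one equatorial; N3 both axial.
Each arrangement has an internal mirror plane or centre of symmetry, so none is chiral.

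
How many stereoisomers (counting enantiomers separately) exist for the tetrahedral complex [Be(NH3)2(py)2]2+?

1

Only one geometric arrangement is possible.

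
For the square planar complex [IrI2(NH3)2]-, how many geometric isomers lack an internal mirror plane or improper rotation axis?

In a square planar complex each vertex has one trans partner and two cis neighbours.
The distinct arrangements are (2 in all): I cis; I trans.
Each arrangement has an internal mirror plane or centre of symmetry, so none is chiral.

0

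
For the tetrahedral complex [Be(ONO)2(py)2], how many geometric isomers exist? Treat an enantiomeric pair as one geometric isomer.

All four vertices of a tetrahedron are equivalent and mutually adjacent, so cis/trans isomerism cannot arise.
Only one geometric arrangement is possible.

1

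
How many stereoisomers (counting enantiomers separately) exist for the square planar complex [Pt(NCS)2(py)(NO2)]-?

2

A square has two trans pairs of vertices; adjacent vertices are cis.
There are 2 geometric isomers: NCS cis; NCS trans.
Each arrangement has an internal mirror plane or centre of symmetry, so none is chiral.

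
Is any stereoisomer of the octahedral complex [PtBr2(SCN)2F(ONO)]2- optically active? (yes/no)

yes

Working through the distinct placements yields 6 geometric isomers: Br trans, SCN trans; Br trans, SCN cis; Br cis, SCN trans; Br cis, SCN cis (3 arrangements, 2 chiral).
Of these, 2 lack any improper symmetry element and so occur as enantiomeric pairs, giving 6 + 2 = 8 stereoisomers in total.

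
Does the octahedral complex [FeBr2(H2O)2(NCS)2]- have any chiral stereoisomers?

yes

An octahedron has six vertices in three trans pairs; every non-trans pair is cis.
There are 5 geometric isomers: Br trans, H2O trans, NCS trans; Br trans, H2O cis, NCS cis; Br cis, H2O cis, NCS trans; Br cis, H2O cis, NCS cis (chiral); Br cis, H2O trans, NCS cis.
One of these lacks any improper symmetry element and so occurs as an enantiomeric pair, giving 5 + 1 = 6 stereoisomers in total.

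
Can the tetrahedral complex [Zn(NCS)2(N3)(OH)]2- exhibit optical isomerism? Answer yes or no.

no

In a tetrahedral complex all four positions are equivalent and every pair of ligands is adjacent — there is no cis/trans distinction.
Only one geometric arrangement is possible.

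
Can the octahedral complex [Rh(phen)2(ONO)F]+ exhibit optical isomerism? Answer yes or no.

Each phen is bidentate and must span two cis positions.
The distinct arrangements are (2 in all): ONO and F mutually trans; ONO and F mutually cis (chiral).
One of these lacks any improper symmetry element and so occurs as an enantiomeric pair, giving 2 + 1 = 3 stereoisomers in total.

yes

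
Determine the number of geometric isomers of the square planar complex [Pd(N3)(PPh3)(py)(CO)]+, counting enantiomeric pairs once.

A square has two trans pairs of vertices; adjacent vertices are cis.
Working through the distinct placements yields 3 geometric isomers: (CO/PPh3 trans, N3/py trans); (CO/py trans, N3/PPh3 trans); (CO/N3 trans, PPh3/py trans).

3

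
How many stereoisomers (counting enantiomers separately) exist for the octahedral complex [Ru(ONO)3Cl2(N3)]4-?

3

An octahedron has six vertices in three trans pairs; every non-trans pair is cis.
There are 3 geometric isomers: ONO mer, Cl trans; ONO mer, Cl cis; ONO fac, Cl cis.
Each arrangement has an internal mirror plane or centre of symmetry, so none is chiral.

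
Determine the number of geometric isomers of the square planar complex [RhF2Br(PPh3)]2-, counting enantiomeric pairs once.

2

A square has two trans pairs of vertices; adjacent vertices are cis.
Systematic placement gives 2 geometric isomers: F cis; F trans.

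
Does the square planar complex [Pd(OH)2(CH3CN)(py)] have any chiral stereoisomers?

no

In a square planar complex each vertex has one trans partner and two cis neighbours.
Systematic placement gives 2 geometric isomers: OH cis; OH trans.
Each arrangement has an internal mirror plane or centre of symmetry, so none is chiral.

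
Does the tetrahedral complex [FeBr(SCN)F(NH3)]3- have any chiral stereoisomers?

All four vertices of a tetrahedron are equivalent and mutually adjacent, so cis/trans isomerism cannot arise.
Only one geometric arrangement is possible; it has no improper symmetry element, so it exists as a pair of enantiomers (2 stereoisomers).

yes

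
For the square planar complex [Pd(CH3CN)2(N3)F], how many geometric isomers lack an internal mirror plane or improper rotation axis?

0

In a square planar complex each vertex has one trans partner and two cis neighbours.
Systematic placement gives 2 geometric isomers: CH3CN cis; CH3CN trans.
Each arrangement has an internal mirror plane or centre of symmetry, so none is chiral.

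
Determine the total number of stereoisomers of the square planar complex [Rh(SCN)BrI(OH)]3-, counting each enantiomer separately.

3

A square has two trans pairs of vertices; adjacent vertices are cis.
Working through the distinct placements yields 3 geometric isomers: (Br/OH trans, I/SCN trans); (Br/SCN trans, I/OH trans); (Br/I trans, OH/SCN trans).
Each arrangement has an internal mirror plane or centre of symmetry, so none is chiral.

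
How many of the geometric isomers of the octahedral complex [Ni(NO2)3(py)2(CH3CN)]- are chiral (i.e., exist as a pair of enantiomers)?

0

An octahedron has six vertices in three trans pairs; every non-trans pair is cis.
There are 3 geometric isomers: NO2 mer, py trans; NO2 fac, py cis; NO2 mer, py cis.
Each arrangement has an internal mirror plane or centre of symmetry, so none is chiral.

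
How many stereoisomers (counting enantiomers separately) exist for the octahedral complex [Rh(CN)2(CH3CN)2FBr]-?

In an octahedral complex each vertex has one trans partner and four cis neighbours.
There are 6 geometric isomers: CN cis, CH3CN cis (3 arrangements, 2 chiral); CN trans, CH3CN cis; CN cis, CH3CN trans; CN trans, CH3CN trans.
Of these, 2 lack any improper symmetry element and so occur as enantiomeric pairs, giving 6 + 2 = 8 stereoisomers in total.

8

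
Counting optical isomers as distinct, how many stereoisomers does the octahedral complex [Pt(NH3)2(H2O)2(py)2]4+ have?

6

Systematic placement gives 5 geometric isomers: NH3 trans, H2O trans, py trans; NH3 cis, H2O trans, py cis; NH3 cis, H2O cis, py trans; NH3 cis, H2O cis, py cis (chiral); NH3 trans, H2O cis, py cis.
One of these lacks any improper symmetry element and so occurs as an enantiomeric pair, giving 5 + 1 = 6 stereoisomers in total.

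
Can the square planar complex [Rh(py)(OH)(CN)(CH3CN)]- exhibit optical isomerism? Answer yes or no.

no

The distinct arrangements are (3 in all): (CH3CN/OH trans, CN/py trans); (CH3CN/py trans, CN/OH trans); (CH3CN/CN trans, OH/py trans).
Each arrangement has an internal mirror plane or centre of symmetry, so none is chiral.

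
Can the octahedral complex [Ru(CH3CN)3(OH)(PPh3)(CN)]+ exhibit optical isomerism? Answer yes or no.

The six octahedral sites form three mutually perpendicular trans pairs.
The distinct arrangements are (4 in all): CH3CN mer (3 arrangements); CH3CN fac (chiral).
One of these lacks any improper symmetry element and so occurs as an enantiomeric pair, giving 4 + 1 = 5 stereoisomers in total.

yes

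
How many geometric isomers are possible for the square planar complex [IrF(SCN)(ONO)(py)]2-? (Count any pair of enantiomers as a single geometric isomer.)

3

A square has two trans pairs of vertices; adjacent vertices are cis.
The distinct arrangements are (3 in all): (F/SCN trans, ONO/py trans); (F/py trans, ONO/SCN trans); (F/ONO trans, SCN/py trans).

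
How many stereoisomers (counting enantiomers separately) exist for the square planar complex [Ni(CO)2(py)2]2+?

2

A square has two trans pairs of vertices; adjacent vertices are cis.
The distinct arrangements are (2 in all): CO cis; CO trans.
Each arrangement has an internal mirror plane or centre of symmetry, so none is chiral.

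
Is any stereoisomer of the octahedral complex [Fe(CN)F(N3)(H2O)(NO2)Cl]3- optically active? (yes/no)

yes

The six octahedral sites form three mutually perpendicular trans pairs.
Placing the ligands in turn and identifying arrangements related by rotation or reflection leaves 15 distinct geometric isomers.
Of these, 15 lack any improper symmetry element and so occur as enantiomeric pairs, giving 15 + 15 = 30 stereoisomers in total.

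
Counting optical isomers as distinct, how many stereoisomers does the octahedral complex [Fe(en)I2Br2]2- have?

4

The six octahedral sites form three mutually perpendicular trans pairs.
Each en is bidentate and must span two cis positions.
Systematic placement gives 3 geometric isomers: I cis, Br trans; I cis, Br cis (chiral); I trans, Br cis.
One of these lacks any improper symmetry element and so occurs as an enantiomeric pair, giving 3 + 1 = 4 stereoisomers in total.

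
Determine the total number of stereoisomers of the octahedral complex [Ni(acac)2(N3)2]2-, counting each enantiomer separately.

Each acac is bidentate and must span two cis positions.
The distinct arrangements are (2 in all): N3 trans; N3 cis (chiral).
One of these lacks any improper symmetry element and so occurs as an enantiomeric pair, giving 2 + 1 = 3 stereoisomers in total.

3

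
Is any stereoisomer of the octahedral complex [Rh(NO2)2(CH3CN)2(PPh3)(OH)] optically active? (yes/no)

In an octahedral complex each vertex has one trans partner and four cis neighbours.
Systematic placement gives 6 geometric isomers: NO2 trans, CH3CN trans; NO2 cis, CH3CN trans; NO2 cis, CH3CN cis (3 arrangements, 2 chiral); NO2 trans, CH3CN cis.
Of these, 2 lack any improper symmetry element and so occur as enantiomeric pairs, giving 6 + 2 = 8 stereoisomers in total.

yes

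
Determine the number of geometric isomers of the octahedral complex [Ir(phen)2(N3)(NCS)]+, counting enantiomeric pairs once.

2

An octahedron has six vertices in three trans pairs; every non-trans pair is cis.
Each phen is bidentate and must span two cis positions.
Systematic placement gives 2 geometric isomers: N3 and NCS mutually trans; N3 and NCS mutually cis (chiral).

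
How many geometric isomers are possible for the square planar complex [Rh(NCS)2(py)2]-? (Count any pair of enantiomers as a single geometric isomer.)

2

Systematic placement gives 2 geometric isomers: NCS cis; NCS trans.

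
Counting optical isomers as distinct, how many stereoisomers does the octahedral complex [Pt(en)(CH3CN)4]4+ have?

An octahedron has six vertices in three trans pairs; every non-trans pair is cis.
Each en is bidentate and must span two cis positions.
Only one geometric arrangement is possible.

1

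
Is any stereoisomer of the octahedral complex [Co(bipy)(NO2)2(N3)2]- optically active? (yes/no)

The six octahedral sites form three mutually perpendicular trans pairs.
Each bipy is bidentate and must span two cis positions.
There are 3 geometric isomers: NO2 cis, N3 trans; NO2 cis, N3 cis (chiral); NO2 trans, N3 cis.
One of these lacks any improper symmetry element and so occurs as an enantiomeric pair, giving 3 + 1 = 4 stereoisomers in total.

yes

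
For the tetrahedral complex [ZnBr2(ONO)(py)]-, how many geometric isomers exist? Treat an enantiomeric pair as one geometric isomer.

In a tetrahedral complex all four positions are equivalent and every pair of ligands is adjacent — there is no cis/trans distinction.
Only one geometric arrangement is possible.

1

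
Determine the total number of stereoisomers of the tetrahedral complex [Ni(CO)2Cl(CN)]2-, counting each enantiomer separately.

All four vertices of a tetrahedron are equivalent and mutually adjacent, so cis/trans isomerism cannot arise.
Only one geometric arrangement is possible.

1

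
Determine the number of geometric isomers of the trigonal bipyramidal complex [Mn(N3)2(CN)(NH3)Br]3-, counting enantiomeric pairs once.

7

A trigonal bipyramid has two axial and three equatorial sites, which are chemically inequivalent.
Exhaustive case analysis gives 7 geometric isomers.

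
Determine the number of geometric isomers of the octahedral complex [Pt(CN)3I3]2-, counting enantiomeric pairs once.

2

An octahedron has six vertices in three trans pairs; every non-trans pair is cis.
Working through the distinct placements yields 2 geometric isomers: CN mer; CN fac.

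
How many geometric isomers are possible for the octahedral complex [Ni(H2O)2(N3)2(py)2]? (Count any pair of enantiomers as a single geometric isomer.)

An octahedron has six vertices in three trans pairs; every non-trans pair is cis.
The distinct arrangements are (5 in all): H2O trans, N3 trans, py trans; H2O trans, N3 cis, py cis; H2O cis, N3 cis, py trans; H2O cis, N3 cis, py cis (chiral); H2O cis, N3 trans, py cis.

5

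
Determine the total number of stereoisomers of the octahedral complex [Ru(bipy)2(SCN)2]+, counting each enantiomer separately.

3

Each bipy is bidentate and must span two cis positions.
Working through the distinct placements yields 2 geometric isomers: SCN trans; SCN cis (chiral).
One of these lacks any improper symmetry element and so occurs as an enantiomeric pair, giving 2 + 1 = 3 stereoisomers in total.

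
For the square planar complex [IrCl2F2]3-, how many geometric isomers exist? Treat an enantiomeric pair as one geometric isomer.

2

A square has two trans pairs of vertices; adjacent vertices are cis.
Systematic placement gives 2 geometric isomers: Cl cis; Cl trans.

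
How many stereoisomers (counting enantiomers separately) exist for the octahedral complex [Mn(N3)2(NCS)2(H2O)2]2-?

6

The six octahedral sites form three mutually perpendicular trans pairs.
There are 5 geometric isomers: N3 trans, NCS trans, H2O trans; N3 cis, NCS cis, H2O trans; N3 cis, NCS trans, H2O cis; N3 cis, NCS cis, H2O cis (chiral); N3 trans, NCS cis, H2O cis.
One of these lacks any improper symmetry element and so occurs as an enantiomeric pair, giving 5 + 1 = 6 stereoisomers in total.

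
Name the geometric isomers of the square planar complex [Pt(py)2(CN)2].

cis and trans

A square has two trans pairs of vertices; adjacent vertices are cis.
There are 2 geometric isomers: py cis; py trans.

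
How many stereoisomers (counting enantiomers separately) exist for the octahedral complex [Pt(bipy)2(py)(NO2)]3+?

Each bipy is bidentate and must span two cis positions.
The distinct arrangements are (2 in all): py and NO2 mutually cis (chiral); py and NO2 mutually trans.
One of these lacks any improper symmetry element and so occurs as an enantiomeric pair, giving 2 + 1 = 3 stereoisomers in total.

3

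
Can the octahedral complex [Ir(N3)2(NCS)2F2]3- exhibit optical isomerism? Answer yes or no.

yes

In an octahedral complex each vertex has one trans partner and four cis neighbours.
There are 5 geometric isomers: N3 trans, NCS trans, F trans; N3 cis, NCS cis, F trans; N3 cis, NCS trans, F cis; N3 cis, NCS cis, F cis (chiral); N3 trans, NCS cis, F cis.
One of these lacks any improper symmetry element and so occurs as an enantiomeric pair, giving 5 + 1 = 6 stereoisomers in total.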